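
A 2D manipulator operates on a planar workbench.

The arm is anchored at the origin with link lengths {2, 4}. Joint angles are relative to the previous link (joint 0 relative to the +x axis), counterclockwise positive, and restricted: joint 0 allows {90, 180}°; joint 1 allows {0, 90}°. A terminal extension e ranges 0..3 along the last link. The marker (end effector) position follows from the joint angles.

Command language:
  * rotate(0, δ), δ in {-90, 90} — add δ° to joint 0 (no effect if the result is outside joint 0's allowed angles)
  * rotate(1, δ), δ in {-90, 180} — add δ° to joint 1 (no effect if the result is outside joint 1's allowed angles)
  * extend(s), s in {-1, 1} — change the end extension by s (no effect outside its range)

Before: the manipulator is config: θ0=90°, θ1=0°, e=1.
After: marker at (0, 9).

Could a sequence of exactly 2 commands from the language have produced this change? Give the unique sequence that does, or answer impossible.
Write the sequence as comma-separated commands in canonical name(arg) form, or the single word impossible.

extend(1), extend(1)

from: config: θ0=90°, θ1=0°, e=1
t=1 extend(1) ⇒ config: θ0=90°, θ1=0°, e=2
t=2 extend(1) ⇒ config: θ0=90°, θ1=0°, e=3
no rival 2-sequence matches.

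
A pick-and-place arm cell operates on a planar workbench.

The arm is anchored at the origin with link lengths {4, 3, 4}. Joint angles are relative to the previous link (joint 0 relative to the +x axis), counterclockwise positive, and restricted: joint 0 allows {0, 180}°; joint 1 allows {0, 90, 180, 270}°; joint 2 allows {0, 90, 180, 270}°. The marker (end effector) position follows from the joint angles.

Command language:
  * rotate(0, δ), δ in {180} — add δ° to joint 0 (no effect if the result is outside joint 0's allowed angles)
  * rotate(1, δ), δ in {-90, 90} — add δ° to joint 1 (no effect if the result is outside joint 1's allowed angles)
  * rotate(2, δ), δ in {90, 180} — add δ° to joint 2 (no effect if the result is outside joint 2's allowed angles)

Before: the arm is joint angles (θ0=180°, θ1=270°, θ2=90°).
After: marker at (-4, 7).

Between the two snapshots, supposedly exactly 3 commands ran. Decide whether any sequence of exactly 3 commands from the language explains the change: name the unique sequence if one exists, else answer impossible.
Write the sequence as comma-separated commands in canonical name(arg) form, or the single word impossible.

rotate(2, 90), rotate(2, 90), rotate(2, 90)

t0: joint angles (θ0=180°, θ1=270°, θ2=90°)
step 1 (rotate(2, 90)): joint angles (θ0=180°, θ1=270°, θ2=180°)
step 2 (rotate(2, 90)): joint angles (θ0=180°, θ1=270°, θ2=270°)
step 3 (rotate(2, 90)): joint angles (θ0=180°, θ1=270°, θ2=0°)
no other 3-command option fits: unique.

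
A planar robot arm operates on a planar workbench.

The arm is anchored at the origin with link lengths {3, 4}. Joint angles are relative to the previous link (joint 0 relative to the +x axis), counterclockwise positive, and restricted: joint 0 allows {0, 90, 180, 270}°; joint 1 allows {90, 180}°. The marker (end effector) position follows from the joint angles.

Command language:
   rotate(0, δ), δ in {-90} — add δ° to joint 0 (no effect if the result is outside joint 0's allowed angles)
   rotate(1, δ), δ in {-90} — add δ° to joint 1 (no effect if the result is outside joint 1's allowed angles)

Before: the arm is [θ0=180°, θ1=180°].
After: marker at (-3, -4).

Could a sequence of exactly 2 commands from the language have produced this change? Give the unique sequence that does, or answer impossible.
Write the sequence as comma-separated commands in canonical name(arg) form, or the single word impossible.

begin: [θ0=180°, θ1=180°]
[1] after rotate(1, -90): [θ0=180°, θ1=90°]
[2] after rotate(1, -90): [θ0=180°, θ1=90°]
all 4 alternatives checked — unique.

rotate(1, -90), rotate(1, -90)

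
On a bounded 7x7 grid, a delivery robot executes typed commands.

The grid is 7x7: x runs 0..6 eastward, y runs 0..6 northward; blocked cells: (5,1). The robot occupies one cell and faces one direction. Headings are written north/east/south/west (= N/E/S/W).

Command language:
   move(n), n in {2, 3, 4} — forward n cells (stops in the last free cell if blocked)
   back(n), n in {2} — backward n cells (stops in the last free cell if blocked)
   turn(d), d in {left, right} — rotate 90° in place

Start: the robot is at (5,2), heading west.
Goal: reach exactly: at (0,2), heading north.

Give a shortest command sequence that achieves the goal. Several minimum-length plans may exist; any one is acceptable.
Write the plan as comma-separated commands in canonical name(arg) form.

move(3), move(3), turn(right)

t0: at (5,2), heading west
step 1 (move(3)): at (2,2), heading west
step 2 (move(3)): at (0,2), heading west
step 3 (turn(right)): at (0,2), heading north
no 2-step plan works, so 3 is optimal.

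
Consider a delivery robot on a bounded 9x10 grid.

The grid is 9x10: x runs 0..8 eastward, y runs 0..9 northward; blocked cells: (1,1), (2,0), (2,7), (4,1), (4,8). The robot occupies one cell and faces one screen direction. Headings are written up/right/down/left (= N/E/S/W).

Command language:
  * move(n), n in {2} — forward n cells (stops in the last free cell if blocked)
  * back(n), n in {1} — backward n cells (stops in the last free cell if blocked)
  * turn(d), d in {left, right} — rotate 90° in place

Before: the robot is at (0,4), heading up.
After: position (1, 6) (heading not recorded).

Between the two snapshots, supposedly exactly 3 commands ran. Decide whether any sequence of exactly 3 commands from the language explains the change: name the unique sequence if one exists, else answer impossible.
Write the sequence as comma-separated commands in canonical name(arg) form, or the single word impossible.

key: order matters: swapping move(2) and back(1) lands elsewhere
initial: at (0,4), heading up
t=1 move(2) ⇒ at (0,6), heading up
t=2 turn(left) ⇒ at (0,6), heading left
t=3 back(1) ⇒ at (1,6), heading left
no rival 3-sequence matches.

move(2), turn(left), back(1)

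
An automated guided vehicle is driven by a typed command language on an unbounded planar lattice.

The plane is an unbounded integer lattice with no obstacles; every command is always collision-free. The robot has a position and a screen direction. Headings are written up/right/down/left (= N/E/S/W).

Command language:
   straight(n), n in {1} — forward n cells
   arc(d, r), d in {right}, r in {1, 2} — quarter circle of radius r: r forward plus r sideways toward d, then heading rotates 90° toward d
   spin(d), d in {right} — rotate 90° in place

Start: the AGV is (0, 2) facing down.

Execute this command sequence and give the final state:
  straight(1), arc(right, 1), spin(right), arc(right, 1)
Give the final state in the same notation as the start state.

(0, 1) facing right

from: (0, 2) facing down
step 1 (straight(1)): (0, 1) facing down
step 2 (arc(right, 1)): (-1, 0) facing left
step 3 (spin(right)): (-1, 0) facing up
step 4 (arc(right, 1)): (0, 1) facing right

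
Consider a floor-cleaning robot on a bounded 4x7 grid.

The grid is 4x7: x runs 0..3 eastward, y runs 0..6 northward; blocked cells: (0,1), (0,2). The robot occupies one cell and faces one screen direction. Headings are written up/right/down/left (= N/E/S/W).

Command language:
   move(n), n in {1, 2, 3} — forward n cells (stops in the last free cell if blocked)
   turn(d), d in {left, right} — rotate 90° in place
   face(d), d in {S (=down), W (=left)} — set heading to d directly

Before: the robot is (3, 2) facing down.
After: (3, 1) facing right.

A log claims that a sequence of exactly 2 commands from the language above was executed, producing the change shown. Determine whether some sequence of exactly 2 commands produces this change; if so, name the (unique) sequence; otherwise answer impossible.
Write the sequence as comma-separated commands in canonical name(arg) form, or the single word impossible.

move(1), turn(left)

key: running turn(left) before move(1) would end elsewhere — order is forced
begin: (3, 2) facing down
t=1 move(1) ⇒ (3, 1) facing down
t=2 turn(left) ⇒ (3, 1) facing right
no rival 2-sequence matches.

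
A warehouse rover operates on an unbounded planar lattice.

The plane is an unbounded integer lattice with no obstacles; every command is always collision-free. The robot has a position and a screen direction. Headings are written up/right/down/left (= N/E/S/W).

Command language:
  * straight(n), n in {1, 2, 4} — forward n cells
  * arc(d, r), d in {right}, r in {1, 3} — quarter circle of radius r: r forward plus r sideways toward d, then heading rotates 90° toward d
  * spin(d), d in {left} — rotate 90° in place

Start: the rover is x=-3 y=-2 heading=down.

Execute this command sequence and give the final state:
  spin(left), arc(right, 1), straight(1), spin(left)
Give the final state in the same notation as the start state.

from: x=-3 y=-2 heading=down
[1] after spin(left): x=-3 y=-2 heading=right
[2] after arc(right, 1): x=-2 y=-3 heading=down
[3] after straight(1): x=-2 y=-4 heading=down
[4] after spin(left): x=-2 y=-4 heading=right

x=-2 y=-4 heading=right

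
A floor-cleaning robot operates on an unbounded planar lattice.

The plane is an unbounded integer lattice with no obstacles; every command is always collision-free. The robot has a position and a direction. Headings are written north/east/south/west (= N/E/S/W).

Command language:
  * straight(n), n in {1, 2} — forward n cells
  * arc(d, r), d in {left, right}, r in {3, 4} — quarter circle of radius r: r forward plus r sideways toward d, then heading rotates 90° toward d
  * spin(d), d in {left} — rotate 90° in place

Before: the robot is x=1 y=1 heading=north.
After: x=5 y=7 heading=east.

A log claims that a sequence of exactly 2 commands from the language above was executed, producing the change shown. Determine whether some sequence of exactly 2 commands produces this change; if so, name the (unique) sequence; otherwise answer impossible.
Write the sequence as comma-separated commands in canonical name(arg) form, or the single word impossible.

straight(2), arc(right, 4)

key: order matters: swapping straight(2) and arc(right, 4) lands elsewhere
from: x=1 y=1 heading=north
t=1 straight(2) ⇒ x=1 y=3 heading=north
t=2 arc(right, 4) ⇒ x=5 y=7 heading=east
no rival 2-sequence matches.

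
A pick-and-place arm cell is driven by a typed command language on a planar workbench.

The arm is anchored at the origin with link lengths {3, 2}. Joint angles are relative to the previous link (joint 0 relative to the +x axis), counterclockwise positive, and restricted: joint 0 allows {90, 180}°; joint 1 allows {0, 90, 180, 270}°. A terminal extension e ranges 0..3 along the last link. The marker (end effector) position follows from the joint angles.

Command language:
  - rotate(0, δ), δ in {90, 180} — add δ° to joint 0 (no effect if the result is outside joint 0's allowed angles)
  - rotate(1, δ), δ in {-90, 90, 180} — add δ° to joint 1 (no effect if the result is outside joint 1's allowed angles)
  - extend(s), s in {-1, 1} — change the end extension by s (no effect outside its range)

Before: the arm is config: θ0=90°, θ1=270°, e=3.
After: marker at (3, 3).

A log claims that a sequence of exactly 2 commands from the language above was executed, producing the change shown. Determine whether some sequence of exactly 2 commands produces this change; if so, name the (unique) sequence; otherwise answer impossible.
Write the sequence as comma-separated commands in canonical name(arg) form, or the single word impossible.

from: config: θ0=90°, θ1=270°, e=3
t=1 extend(-1) ⇒ config: θ0=90°, θ1=270°, e=2
t=2 extend(-1) ⇒ config: θ0=90°, θ1=270°, e=1
no other 2-command option fits: unique.

extend(-1), extend(-1)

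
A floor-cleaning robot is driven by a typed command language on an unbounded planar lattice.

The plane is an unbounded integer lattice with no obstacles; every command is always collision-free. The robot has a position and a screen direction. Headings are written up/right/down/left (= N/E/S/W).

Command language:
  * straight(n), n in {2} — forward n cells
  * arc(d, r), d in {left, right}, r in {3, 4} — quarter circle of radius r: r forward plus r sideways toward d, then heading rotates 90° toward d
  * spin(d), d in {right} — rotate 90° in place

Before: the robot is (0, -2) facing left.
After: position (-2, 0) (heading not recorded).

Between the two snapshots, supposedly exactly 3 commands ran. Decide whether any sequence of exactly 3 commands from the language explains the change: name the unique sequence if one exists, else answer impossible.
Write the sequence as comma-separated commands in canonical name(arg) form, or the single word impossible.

from: (0, -2) facing left
[1] after straight(2): (-2, -2) facing left
[2] after spin(right): (-2, -2) facing up
[3] after straight(2): (-2, 0) facing up
uniquely the one of 216 3-step routes that fits.

straight(2), spin(right), straight(2)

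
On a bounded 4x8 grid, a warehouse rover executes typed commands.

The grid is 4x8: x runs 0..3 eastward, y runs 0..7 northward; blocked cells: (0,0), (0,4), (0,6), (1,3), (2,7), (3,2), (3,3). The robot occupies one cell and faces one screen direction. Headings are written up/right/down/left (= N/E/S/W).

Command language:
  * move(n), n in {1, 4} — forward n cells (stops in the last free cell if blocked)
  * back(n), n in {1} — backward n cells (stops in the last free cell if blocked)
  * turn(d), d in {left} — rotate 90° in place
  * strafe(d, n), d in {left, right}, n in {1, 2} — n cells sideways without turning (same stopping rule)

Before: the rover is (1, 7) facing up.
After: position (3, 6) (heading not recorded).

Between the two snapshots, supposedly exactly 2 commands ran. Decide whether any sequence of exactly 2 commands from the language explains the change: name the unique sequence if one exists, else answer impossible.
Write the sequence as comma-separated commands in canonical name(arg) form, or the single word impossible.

back(1), strafe(right, 2)

key: order matters: swapping back(1) and strafe(right, 2) lands elsewhere
from: (1, 7) facing up
t=1 back(1) ⇒ (1, 6) facing up
t=2 strafe(right, 2) ⇒ (3, 6) facing up
no rival 2-sequence matches.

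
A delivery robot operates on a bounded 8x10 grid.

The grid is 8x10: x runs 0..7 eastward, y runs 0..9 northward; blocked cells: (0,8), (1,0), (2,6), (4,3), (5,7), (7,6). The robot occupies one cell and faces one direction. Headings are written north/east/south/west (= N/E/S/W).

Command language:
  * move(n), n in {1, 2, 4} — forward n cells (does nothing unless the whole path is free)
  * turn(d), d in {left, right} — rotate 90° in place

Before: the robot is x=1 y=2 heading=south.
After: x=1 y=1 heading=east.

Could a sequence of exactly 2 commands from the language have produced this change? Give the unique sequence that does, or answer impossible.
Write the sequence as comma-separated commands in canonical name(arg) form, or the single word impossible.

key: position moved to (1,1) AND the heading swung to E — translation plus rotation needed
from: x=1 y=2 heading=south
t=1 move(1) ⇒ x=1 y=1 heading=south
t=2 turn(left) ⇒ x=1 y=1 heading=east
no rival 2-sequence matches.

move(1), turn(left)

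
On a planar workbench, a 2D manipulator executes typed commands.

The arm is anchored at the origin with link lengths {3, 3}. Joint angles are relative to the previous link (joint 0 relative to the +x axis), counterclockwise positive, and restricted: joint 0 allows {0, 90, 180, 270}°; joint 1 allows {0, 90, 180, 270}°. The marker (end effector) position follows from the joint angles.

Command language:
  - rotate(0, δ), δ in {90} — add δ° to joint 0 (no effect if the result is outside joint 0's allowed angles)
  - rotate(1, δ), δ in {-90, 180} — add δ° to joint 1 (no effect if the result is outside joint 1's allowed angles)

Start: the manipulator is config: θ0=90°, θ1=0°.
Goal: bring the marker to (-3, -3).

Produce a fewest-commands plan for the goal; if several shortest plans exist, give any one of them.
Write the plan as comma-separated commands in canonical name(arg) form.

start: config: θ0=90°, θ1=0°
[1] after rotate(1, -90): config: θ0=90°, θ1=270°
[2] after rotate(0, 90): config: θ0=180°, θ1=270°
[3] after rotate(0, 90): config: θ0=270°, θ1=270°
nothing shorter than 3 reaches the goal.

rotate(1, -90), rotate(0, 90), rotate(0, 90)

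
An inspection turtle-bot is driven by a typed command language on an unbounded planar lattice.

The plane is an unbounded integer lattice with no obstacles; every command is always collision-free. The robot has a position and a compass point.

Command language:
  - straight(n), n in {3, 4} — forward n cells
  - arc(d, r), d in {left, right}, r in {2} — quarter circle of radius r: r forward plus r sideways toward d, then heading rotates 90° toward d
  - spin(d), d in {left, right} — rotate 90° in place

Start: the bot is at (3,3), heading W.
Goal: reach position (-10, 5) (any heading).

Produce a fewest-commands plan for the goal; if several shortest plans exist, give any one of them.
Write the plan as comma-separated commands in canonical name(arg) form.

from: at (3,3), heading W
1. straight(4) → at (-1,3), heading W
2. straight(4) → at (-5,3), heading W
3. straight(3) → at (-8,3), heading W
4. arc(right, 2) → at (-10,5), heading N
shorter routes all fall short; 4 is best.

straight(4), straight(4), straight(3), arc(right, 2)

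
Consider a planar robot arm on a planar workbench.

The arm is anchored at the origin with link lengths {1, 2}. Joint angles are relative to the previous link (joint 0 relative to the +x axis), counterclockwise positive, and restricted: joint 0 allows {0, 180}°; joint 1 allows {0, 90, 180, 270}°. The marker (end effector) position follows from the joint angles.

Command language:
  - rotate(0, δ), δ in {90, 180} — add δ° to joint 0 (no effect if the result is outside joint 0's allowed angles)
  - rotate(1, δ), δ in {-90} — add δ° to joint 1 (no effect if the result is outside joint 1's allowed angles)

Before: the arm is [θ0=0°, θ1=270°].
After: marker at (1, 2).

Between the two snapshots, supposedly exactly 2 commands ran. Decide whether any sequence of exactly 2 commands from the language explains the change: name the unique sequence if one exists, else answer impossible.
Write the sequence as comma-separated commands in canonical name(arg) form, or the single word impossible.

begin: [θ0=0°, θ1=270°]
t=1 rotate(1, -90) ⇒ [θ0=0°, θ1=180°]
t=2 rotate(1, -90) ⇒ [θ0=0°, θ1=90°]
no other 2-command option fits: unique.

rotate(1, -90), rotate(1, -90)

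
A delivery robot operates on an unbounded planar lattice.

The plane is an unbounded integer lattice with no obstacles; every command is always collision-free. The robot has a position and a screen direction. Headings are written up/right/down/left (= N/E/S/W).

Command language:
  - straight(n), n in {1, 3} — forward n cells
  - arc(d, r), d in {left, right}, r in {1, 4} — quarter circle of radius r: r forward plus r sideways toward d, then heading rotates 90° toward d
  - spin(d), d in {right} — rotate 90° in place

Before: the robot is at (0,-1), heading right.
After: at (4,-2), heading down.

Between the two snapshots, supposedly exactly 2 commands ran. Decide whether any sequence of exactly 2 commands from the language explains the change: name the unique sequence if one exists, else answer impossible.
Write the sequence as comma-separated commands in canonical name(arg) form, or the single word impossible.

key: position moved to (4,-2) AND the heading swung to S — translation plus rotation needed
start: at (0,-1), heading right
[1] after straight(3): at (3,-1), heading right
[2] after arc(right, 1): at (4,-2), heading down
no other 2-command option fits: unique.

straight(3), arc(right, 1)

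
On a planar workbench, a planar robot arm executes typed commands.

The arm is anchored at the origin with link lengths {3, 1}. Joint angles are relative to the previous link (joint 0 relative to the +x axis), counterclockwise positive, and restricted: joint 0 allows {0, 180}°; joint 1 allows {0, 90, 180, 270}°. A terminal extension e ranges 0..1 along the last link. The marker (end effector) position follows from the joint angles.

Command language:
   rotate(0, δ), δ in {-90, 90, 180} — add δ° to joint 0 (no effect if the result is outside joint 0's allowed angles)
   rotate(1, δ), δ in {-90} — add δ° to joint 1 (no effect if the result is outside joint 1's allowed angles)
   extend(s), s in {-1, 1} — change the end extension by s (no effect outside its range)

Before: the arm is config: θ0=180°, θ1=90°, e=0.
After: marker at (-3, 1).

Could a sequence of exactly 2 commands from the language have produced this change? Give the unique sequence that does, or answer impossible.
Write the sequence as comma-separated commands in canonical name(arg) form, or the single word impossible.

t0: config: θ0=180°, θ1=90°, e=0
[1] after rotate(1, -90): config: θ0=180°, θ1=0°, e=0
[2] after rotate(1, -90): config: θ0=180°, θ1=270°, e=0
no other 2-command option fits: unique.

rotate(1, -90), rotate(1, -90)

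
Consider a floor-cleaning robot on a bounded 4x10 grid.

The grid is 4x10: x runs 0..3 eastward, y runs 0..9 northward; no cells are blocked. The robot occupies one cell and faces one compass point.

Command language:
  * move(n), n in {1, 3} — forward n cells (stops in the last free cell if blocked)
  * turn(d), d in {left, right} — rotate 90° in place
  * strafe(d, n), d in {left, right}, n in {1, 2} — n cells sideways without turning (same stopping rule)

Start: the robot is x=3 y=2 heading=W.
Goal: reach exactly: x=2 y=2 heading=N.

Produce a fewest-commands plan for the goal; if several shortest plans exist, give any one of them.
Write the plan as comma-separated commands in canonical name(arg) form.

move(1), turn(right)

start: x=3 y=2 heading=W
step 1 (move(1)): x=2 y=2 heading=W
step 2 (turn(right)): x=2 y=2 heading=N
shorter routes all fall short; 2 is best.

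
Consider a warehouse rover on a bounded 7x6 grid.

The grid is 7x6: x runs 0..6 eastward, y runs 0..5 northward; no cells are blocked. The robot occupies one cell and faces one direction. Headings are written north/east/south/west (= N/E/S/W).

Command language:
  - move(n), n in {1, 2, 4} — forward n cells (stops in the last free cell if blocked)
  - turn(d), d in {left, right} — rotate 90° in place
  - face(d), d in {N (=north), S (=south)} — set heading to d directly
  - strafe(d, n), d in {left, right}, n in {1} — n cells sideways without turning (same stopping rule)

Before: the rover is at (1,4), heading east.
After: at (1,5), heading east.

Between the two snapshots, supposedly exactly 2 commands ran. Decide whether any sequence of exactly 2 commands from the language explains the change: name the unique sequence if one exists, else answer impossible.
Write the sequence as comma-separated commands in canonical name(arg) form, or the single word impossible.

strafe(left, 1), strafe(left, 1)

key: the second strafe(left, 1) runs into the grid edge before its full distance
initial: at (1,4), heading east
[1] after strafe(left, 1): at (1,5), heading east
[2] after strafe(left, 1): at (1,5), heading east
no other 2-command option fits: unique.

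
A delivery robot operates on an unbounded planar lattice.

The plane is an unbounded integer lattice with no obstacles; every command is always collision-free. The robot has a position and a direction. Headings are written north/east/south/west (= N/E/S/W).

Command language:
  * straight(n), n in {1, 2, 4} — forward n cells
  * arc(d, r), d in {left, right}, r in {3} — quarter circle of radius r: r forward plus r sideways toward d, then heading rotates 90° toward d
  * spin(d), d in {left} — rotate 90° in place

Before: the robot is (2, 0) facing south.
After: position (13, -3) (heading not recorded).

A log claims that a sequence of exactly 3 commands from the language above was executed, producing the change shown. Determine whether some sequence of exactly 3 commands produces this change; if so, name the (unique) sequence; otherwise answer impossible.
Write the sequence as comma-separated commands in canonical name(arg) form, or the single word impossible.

arc(left, 3), straight(4), straight(4)

key: order matters: swapping arc(left, 3) and straight(4) lands elsewhere
from: (2, 0) facing south
1. arc(left, 3) → (5, -3) facing east
2. straight(4) → (9, -3) facing east
3. straight(4) → (13, -3) facing east
no other 3-command option fits: unique.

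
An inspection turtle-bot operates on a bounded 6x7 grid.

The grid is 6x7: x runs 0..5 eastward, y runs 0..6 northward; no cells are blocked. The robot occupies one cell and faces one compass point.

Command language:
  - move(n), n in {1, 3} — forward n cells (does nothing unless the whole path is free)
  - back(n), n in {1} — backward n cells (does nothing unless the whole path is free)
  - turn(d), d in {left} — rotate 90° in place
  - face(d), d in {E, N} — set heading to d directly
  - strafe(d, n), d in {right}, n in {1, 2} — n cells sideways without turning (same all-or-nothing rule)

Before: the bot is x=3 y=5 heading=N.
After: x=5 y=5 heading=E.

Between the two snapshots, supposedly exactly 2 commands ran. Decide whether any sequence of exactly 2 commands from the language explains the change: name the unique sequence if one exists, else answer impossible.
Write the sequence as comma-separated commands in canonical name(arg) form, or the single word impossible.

key: cell and facing (now E) both changed — the 2 commands mix motion and turning
initial: x=3 y=5 heading=N
step 1 (strafe(right, 2)): x=5 y=5 heading=N
step 2 (face(E)): x=5 y=5 heading=E
no rival 2-sequence matches.

strafe(right, 2), face(E)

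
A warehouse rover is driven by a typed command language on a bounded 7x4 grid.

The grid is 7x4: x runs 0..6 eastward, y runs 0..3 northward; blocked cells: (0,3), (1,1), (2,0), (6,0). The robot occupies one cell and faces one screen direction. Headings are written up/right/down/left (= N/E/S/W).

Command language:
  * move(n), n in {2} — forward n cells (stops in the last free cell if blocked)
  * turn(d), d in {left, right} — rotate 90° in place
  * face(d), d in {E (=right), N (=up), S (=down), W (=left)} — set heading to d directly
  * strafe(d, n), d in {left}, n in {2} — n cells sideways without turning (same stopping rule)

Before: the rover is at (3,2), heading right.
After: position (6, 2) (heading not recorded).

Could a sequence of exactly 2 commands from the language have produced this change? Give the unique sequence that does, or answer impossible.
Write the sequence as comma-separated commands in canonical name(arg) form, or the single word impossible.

move(2), move(2)

key: the second move(2) runs into the grid edge before its full distance
t0: at (3,2), heading right
t=1 move(2) ⇒ at (5,2), heading right
t=2 move(2) ⇒ at (6,2), heading right
no other 2-command option fits: unique.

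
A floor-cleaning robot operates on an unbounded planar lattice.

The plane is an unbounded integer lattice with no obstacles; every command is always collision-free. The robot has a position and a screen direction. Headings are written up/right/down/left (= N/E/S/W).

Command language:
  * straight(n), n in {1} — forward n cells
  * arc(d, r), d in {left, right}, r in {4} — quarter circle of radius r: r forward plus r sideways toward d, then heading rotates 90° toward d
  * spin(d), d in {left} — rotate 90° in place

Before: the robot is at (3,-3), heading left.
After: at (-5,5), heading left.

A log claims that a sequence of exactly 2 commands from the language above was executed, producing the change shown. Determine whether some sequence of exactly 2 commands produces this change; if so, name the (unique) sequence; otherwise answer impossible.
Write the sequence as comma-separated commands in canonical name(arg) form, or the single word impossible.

key: heading stays W — rotations cancel among the 2 commands
t0: at (3,-3), heading left
step 1 (arc(right, 4)): at (-1,1), heading up
step 2 (arc(left, 4)): at (-5,5), heading left
uniquely the one of 16 2-step routes that fits.

arc(right, 4), arc(left, 4)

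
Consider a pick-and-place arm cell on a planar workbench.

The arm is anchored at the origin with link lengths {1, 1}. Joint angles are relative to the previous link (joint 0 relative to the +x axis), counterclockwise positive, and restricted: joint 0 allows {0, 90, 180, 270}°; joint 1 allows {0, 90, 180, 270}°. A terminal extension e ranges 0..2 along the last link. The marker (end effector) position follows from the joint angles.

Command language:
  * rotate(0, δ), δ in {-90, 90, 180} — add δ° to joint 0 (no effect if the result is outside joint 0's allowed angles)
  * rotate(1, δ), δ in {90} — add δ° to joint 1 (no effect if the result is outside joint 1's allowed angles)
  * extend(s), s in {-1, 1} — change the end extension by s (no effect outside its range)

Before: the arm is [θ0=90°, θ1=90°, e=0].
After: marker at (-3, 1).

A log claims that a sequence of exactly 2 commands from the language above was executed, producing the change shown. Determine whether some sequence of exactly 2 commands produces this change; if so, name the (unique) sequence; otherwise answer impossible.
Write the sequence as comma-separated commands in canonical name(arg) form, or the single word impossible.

extend(1), extend(1)

begin: [θ0=90°, θ1=90°, e=0]
step 1 (extend(1)): [θ0=90°, θ1=90°, e=1]
step 2 (extend(1)): [θ0=90°, θ1=90°, e=2]
no rival 2-sequence matches.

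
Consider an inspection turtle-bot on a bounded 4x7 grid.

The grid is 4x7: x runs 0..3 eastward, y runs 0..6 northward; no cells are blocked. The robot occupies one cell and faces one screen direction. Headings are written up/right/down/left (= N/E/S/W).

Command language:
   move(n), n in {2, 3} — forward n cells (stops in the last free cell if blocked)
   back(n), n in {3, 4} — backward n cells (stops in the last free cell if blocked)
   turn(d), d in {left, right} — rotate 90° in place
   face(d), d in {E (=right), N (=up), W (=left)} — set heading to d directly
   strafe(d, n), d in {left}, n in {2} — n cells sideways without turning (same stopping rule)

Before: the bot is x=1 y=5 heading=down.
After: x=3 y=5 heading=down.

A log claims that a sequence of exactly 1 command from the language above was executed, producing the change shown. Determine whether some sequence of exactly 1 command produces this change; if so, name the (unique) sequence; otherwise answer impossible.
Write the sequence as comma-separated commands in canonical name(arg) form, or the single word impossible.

key: still facing S — the one step turns nothing
start: x=1 y=5 heading=down
t=1 strafe(left, 2) ⇒ x=3 y=5 heading=down
uniquely the one of 10 1-step routes that fits.

strafe(left, 2)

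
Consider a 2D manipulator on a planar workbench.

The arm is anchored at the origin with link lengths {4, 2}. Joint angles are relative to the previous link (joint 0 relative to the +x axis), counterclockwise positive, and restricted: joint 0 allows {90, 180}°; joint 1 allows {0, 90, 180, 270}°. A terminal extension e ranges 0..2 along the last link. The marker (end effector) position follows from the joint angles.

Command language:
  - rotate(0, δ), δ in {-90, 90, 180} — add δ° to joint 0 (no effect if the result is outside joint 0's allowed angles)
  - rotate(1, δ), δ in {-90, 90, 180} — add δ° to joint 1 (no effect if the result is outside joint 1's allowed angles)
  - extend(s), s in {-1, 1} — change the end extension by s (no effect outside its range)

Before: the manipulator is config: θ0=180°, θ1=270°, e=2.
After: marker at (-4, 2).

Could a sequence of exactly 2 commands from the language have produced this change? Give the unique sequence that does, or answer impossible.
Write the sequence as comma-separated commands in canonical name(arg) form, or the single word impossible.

start: config: θ0=180°, θ1=270°, e=2
step 1 (extend(-1)): config: θ0=180°, θ1=270°, e=1
step 2 (extend(-1)): config: θ0=180°, θ1=270°, e=0
no rival 2-sequence matches.

extend(-1), extend(-1)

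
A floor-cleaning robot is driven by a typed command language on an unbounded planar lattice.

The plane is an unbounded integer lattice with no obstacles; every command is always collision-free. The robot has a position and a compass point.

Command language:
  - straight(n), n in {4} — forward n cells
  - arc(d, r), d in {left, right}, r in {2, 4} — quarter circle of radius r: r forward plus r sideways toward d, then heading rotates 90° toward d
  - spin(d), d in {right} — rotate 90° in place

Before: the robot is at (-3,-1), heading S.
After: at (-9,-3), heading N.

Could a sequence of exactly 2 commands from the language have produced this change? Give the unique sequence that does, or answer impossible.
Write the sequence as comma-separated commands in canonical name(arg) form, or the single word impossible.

arc(right, 4), arc(right, 2)

key: cell and facing (now N) both changed — the 2 commands mix motion and turning
start: at (-3,-1), heading S
step 1 (arc(right, 4)): at (-7,-5), heading W
step 2 (arc(right, 2)): at (-9,-3), heading N
uniquely the one of 36 2-step routes that fits.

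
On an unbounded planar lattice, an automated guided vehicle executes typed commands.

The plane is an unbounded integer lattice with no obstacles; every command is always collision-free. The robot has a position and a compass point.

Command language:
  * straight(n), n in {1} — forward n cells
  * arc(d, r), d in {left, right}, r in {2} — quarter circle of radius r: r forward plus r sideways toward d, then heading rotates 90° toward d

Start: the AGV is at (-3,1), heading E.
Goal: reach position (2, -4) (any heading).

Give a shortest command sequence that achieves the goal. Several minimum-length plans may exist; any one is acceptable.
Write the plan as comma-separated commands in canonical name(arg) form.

arc(right, 2), straight(1), arc(left, 2), straight(1)

t0: at (-3,1), heading E
1. arc(right, 2) → at (-1,-1), heading S
2. straight(1) → at (-1,-2), heading S
3. arc(left, 2) → at (1,-4), heading E
4. straight(1) → at (2,-4), heading E
nothing shorter than 4 reaches the goal.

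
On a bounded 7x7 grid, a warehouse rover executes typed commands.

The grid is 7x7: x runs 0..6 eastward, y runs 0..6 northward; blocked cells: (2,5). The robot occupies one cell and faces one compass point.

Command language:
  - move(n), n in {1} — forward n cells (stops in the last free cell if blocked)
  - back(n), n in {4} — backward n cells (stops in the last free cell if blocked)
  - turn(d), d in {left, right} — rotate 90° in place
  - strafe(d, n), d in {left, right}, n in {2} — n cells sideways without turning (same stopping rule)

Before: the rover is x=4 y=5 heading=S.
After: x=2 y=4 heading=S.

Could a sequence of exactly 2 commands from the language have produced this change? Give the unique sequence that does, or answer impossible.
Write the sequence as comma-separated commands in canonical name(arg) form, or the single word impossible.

key: running strafe(right, 2) before move(1) would end elsewhere — order is forced
t0: x=4 y=5 heading=S
step 1 (move(1)): x=4 y=4 heading=S
step 2 (strafe(right, 2)): x=2 y=4 heading=S
no rival 2-sequence matches.

move(1), strafe(right, 2)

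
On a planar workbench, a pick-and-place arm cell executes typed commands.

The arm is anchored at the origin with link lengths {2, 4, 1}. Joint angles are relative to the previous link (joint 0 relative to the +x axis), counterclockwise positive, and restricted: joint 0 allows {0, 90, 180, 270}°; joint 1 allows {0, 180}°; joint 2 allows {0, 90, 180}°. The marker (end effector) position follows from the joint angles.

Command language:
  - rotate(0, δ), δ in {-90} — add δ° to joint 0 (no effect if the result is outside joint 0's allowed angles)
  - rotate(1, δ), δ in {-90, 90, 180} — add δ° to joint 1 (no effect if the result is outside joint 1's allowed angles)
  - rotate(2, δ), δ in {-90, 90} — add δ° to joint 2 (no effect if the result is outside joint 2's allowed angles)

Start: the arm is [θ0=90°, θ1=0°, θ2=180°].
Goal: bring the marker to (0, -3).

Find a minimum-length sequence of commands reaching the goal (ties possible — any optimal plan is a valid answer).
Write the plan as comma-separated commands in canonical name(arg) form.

from: [θ0=90°, θ1=0°, θ2=180°]
[1] after rotate(1, 180): [θ0=90°, θ1=180°, θ2=180°]
[2] after rotate(2, -90): [θ0=90°, θ1=180°, θ2=90°]
[3] after rotate(2, -90): [θ0=90°, θ1=180°, θ2=0°]
nothing shorter than 3 reaches the goal.

rotate(1, 180), rotate(2, -90), rotate(2, -90)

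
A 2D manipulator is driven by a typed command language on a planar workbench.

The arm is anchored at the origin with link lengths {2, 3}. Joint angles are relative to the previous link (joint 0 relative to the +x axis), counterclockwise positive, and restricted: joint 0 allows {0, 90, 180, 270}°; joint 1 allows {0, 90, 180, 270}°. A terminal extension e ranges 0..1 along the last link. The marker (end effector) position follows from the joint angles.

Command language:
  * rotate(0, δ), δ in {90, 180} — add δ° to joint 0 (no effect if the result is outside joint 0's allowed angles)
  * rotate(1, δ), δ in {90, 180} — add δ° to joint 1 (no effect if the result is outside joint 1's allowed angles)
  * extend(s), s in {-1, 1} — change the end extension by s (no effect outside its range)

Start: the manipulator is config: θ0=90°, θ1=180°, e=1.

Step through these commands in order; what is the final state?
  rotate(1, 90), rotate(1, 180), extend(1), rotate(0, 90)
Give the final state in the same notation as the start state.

begin: config: θ0=90°, θ1=180°, e=1
1. rotate(1, 90) → config: θ0=90°, θ1=270°, e=1
2. rotate(1, 180) → config: θ0=90°, θ1=90°, e=1
3. extend(1) → config: θ0=90°, θ1=90°, e=1
4. rotate(0, 90) → config: θ0=180°, θ1=90°, e=1

config: θ0=180°, θ1=90°, e=1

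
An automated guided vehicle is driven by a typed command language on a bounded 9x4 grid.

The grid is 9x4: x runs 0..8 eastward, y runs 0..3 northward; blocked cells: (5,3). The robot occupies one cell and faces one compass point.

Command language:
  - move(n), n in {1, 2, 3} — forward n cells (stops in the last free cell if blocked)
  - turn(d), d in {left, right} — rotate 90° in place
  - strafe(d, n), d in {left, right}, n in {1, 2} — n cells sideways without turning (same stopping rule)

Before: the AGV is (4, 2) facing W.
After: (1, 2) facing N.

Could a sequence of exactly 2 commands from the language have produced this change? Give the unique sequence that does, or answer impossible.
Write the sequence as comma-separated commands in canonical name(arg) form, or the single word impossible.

move(3), turn(right)

key: position moved to (1,2) AND the heading swung to N — translation plus rotation needed
start: (4, 2) facing W
step 1 (move(3)): (1, 2) facing W
step 2 (turn(right)): (1, 2) facing N
uniquely the one of 81 2-step routes that fits.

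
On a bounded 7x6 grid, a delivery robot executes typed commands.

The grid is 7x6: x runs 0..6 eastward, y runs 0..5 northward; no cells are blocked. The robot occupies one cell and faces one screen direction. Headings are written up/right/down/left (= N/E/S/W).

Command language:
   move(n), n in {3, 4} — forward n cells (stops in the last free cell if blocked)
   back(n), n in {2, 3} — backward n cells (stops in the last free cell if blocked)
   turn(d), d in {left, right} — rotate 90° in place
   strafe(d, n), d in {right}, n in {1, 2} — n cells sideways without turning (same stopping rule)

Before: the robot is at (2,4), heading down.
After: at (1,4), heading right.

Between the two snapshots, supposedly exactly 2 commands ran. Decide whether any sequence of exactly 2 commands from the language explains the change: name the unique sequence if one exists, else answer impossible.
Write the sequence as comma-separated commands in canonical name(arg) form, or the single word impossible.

key: cell and facing (now E) both changed — the 2 commands mix motion and turning
t0: at (2,4), heading down
step 1 (strafe(right, 1)): at (1,4), heading down
step 2 (turn(left)): at (1,4), heading right
uniquely the one of 64 2-step routes that fits.

strafe(right, 1), turn(left)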